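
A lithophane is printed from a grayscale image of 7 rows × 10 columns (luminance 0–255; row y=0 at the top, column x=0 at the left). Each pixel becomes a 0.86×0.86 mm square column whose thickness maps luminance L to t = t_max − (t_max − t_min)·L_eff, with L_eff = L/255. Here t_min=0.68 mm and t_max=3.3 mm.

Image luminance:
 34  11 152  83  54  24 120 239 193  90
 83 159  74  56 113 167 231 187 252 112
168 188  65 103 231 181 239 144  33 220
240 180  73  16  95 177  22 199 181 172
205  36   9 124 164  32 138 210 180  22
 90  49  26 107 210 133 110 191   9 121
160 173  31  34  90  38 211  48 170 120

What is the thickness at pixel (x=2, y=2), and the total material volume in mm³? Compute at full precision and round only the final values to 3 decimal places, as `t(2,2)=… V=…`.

t(2,2)=2.632 V=105.481

span = t_max - t_min = 3.3 - 0.68 = 2.620
L(2,2) = 65, L_eff = 65/255 = 0.254902
t(2,2) = 3.3 - 2.620·0.254902 = 2.632
Σt over all 7·10 pixels = 53482/375 ≈ 142.6186667
V = pitch²·Σt = 0.86²·53482/375 = 105.481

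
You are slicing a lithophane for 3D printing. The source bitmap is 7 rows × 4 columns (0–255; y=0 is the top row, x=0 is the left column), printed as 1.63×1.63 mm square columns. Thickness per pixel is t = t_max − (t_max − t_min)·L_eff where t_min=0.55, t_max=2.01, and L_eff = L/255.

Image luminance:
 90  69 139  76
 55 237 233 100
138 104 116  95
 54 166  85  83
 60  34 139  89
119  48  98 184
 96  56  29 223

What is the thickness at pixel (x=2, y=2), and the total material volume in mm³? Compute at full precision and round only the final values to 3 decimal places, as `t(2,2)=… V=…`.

t(2,2)=1.346 V=103.666

span = t_max - t_min = 2.01 - 0.55 = 1.460
L(2,2) = 116, L_eff = 116/255 = 0.454902
t(2,2) = 2.01 - 1.460·0.454902 = 1.346
Σt over all 7·4 pixels = 6633/170 ≈ 39.0176471
V = pitch²·Σt = 1.63²·6633/170 = 103.666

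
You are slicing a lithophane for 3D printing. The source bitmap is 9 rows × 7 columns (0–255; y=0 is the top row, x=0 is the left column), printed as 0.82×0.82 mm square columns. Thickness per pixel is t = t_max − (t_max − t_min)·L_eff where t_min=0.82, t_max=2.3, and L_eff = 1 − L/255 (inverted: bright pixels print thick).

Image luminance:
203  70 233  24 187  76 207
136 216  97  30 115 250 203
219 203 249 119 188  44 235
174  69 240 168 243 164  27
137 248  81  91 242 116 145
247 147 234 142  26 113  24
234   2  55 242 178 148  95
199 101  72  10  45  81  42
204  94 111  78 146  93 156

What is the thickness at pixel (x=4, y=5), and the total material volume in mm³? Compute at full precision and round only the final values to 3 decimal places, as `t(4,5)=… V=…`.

t(4,5)=0.971 V=68.954

span = t_max - t_min = 2.3 - 0.82 = 1.480
L(4,5) = 26, L_eff = 1 - 26/255 = 0.898039 (inverted)
t(4,5) = 2.3 - 1.480·0.898039 = 0.971
Σt over all 9·7 pixels = 1307497/12750 ≈ 102.5487843
V = pitch²·Σt = 0.82²·1307497/12750 = 68.954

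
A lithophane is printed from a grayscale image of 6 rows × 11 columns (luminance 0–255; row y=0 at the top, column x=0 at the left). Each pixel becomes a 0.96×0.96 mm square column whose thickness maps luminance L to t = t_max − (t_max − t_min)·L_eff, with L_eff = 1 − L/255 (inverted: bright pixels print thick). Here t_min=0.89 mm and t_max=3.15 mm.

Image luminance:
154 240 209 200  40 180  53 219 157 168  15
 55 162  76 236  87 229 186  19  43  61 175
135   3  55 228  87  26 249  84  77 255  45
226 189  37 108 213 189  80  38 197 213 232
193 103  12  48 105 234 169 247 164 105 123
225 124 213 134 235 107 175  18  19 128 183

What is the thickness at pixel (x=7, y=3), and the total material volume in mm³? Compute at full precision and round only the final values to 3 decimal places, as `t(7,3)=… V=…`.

span = t_max - t_min = 3.15 - 0.89 = 2.260
L(7,3) = 38, L_eff = 1 - 38/255 = 0.850980 (inverted)
t(7,3) = 3.15 - 2.260·0.850980 = 1.227
Σt over all 6·11 pixels = 588419/4250 ≈ 138.4515294
V = pitch²·Σt = 0.96²·588419/4250 = 127.597

t(7,3)=1.227 V=127.597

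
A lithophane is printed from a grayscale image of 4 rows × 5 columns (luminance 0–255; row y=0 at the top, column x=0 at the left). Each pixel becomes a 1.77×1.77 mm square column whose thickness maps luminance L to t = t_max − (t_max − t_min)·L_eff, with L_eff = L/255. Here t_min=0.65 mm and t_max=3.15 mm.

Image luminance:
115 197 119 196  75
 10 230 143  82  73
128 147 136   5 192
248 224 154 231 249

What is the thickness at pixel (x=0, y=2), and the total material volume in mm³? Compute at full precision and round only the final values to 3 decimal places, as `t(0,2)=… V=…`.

t(0,2)=1.895 V=106.641

span = t_max - t_min = 3.15 - 0.65 = 2.500
L(0,2) = 128, L_eff = 128/255 = 0.501961
t(0,2) = 3.15 - 2.500·0.501961 = 1.895
Σt over all 4·5 pixels = 1736/51 ≈ 34.0392157
V = pitch²·Σt = 1.77²·1736/51 = 106.641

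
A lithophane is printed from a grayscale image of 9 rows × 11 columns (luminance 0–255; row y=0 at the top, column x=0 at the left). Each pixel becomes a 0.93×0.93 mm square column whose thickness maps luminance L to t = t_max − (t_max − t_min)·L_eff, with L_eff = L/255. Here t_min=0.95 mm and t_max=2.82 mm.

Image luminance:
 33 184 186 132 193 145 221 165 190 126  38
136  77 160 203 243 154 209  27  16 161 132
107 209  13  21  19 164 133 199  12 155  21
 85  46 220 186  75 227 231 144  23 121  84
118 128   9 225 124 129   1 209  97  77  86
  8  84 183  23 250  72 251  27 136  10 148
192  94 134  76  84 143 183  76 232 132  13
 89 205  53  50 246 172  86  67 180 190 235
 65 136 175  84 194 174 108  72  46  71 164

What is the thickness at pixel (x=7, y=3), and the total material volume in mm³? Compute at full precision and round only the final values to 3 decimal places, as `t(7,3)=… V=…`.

t(7,3)=1.764 V=163.817

span = t_max - t_min = 2.82 - 0.95 = 1.870
L(7,3) = 144, L_eff = 144/255 = 0.564706
t(7,3) = 2.82 - 1.870·0.564706 = 1.764
Σt over all 9·11 pixels = 71027/375 ≈ 189.4053333
V = pitch²·Σt = 0.93²·71027/375 = 163.817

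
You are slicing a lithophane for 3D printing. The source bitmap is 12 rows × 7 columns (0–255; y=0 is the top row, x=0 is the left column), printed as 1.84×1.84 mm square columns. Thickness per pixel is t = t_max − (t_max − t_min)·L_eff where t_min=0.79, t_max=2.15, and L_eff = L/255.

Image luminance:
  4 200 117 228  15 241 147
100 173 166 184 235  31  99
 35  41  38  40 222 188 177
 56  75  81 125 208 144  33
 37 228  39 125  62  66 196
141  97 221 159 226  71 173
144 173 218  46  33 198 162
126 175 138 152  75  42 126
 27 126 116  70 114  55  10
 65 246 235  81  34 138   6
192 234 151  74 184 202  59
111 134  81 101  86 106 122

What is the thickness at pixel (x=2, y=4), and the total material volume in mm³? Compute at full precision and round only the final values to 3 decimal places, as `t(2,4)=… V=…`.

span = t_max - t_min = 2.15 - 0.79 = 1.360
L(2,4) = 39, L_eff = 39/255 = 0.152941
t(2,4) = 2.15 - 1.360·0.152941 = 1.942
Σt over all 12·7 pixels = 126.136
V = pitch²·Σt = 1.84²·126.136 = 427.046

t(2,4)=1.942 V=427.046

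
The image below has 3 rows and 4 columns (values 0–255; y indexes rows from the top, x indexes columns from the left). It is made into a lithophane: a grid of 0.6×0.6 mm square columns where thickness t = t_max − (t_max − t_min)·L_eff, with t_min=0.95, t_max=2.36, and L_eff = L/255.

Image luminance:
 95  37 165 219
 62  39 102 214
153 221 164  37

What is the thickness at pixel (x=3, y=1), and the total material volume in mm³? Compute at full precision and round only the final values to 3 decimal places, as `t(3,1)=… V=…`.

span = t_max - t_min = 2.36 - 0.95 = 1.410
L(3,1) = 214, L_eff = 214/255 = 0.839216
t(3,1) = 2.36 - 1.410·0.839216 = 1.177
Σt over all 3·4 pixels = 42461/2125 ≈ 19.9816471
V = pitch²·Σt = 0.6²·42461/2125 = 7.193

t(3,1)=1.177 V=7.193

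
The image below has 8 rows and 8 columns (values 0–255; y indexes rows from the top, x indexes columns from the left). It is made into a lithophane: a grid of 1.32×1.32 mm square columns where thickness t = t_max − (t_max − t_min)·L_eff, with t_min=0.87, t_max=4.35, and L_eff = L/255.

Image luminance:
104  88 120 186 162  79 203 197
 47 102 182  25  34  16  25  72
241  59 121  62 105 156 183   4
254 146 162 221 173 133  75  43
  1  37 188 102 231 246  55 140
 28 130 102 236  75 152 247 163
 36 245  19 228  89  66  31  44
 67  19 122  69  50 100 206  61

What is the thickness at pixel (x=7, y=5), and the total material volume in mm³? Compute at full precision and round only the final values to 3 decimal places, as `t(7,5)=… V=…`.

t(7,5)=2.126 V=309.955

span = t_max - t_min = 4.35 - 0.87 = 3.480
L(7,5) = 163, L_eff = 163/255 = 0.639216
t(7,5) = 4.35 - 3.480·0.639216 = 2.126
Σt over all 8·8 pixels = 75603/425 ≈ 177.8894118
V = pitch²·Σt = 1.32²·75603/425 = 309.955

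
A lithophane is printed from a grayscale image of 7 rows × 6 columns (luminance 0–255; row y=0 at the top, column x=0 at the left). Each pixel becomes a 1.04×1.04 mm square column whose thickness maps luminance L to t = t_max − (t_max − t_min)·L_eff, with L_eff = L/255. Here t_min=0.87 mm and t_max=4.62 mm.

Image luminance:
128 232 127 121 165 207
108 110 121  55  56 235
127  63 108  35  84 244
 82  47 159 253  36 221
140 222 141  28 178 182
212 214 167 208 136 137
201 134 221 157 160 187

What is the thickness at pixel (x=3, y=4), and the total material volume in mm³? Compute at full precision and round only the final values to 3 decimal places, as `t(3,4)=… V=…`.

span = t_max - t_min = 4.62 - 0.87 = 3.750
L(3,4) = 28, L_eff = 28/255 = 0.109804
t(3,4) = 4.62 - 3.750·0.109804 = 4.208
Σt over all 7·6 pixels = 176143/1700 ≈ 103.6135294
V = pitch²·Σt = 1.04²·176143/1700 = 112.068

t(3,4)=4.208 V=112.068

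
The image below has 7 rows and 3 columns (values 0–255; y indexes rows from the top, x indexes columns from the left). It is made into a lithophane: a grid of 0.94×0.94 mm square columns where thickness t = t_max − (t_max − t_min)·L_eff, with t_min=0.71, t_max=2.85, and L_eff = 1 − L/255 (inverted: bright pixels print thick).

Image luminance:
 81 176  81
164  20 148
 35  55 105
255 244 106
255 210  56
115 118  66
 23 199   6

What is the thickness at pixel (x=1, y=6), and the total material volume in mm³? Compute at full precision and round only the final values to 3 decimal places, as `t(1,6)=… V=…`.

span = t_max - t_min = 2.85 - 0.71 = 2.140
L(1,6) = 199, L_eff = 1 - 199/255 = 0.219608 (inverted)
t(1,6) = 2.85 - 2.140·0.219608 = 2.380
Σt over all 7·3 pixels = 919057/25500 ≈ 36.0414510
V = pitch²·Σt = 0.94²·919057/25500 = 31.846

t(1,6)=2.380 V=31.846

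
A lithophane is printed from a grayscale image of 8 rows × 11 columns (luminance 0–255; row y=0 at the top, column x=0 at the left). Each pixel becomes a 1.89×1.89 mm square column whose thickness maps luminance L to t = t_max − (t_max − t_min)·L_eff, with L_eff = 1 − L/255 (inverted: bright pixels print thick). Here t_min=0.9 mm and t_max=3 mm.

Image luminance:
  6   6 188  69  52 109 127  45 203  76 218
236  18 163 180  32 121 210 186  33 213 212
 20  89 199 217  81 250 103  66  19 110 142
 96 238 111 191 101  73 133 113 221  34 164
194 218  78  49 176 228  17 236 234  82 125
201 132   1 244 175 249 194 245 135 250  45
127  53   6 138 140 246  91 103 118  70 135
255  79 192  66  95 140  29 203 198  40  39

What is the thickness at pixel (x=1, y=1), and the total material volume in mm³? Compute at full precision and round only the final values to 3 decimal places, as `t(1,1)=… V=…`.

t(1,1)=1.048 V=622.533

span = t_max - t_min = 3 - 0.9 = 2.100
L(1,1) = 18, L_eff = 1 - 18/255 = 0.929412 (inverted)
t(1,1) = 3 - 2.100·0.929412 = 1.048
Σt over all 8·11 pixels = 29627/170 ≈ 174.2764706
V = pitch²·Σt = 1.89²·29627/170 = 622.533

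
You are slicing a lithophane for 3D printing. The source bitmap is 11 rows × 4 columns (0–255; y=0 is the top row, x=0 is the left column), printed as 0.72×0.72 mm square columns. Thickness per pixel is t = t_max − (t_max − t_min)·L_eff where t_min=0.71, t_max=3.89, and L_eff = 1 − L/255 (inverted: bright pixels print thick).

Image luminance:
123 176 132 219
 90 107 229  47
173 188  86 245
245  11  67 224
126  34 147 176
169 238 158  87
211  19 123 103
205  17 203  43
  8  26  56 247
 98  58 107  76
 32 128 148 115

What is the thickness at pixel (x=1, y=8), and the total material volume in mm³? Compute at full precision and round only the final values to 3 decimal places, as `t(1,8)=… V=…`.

t(1,8)=1.034 V=51.880

span = t_max - t_min = 3.89 - 0.71 = 3.180
L(1,8) = 26, L_eff = 1 - 26/255 = 0.898039 (inverted)
t(1,8) = 3.89 - 3.180·0.898039 = 1.034
Σt over all 11·4 pixels = 42533/425 ≈ 100.0776471
V = pitch²·Σt = 0.72²·42533/425 = 51.880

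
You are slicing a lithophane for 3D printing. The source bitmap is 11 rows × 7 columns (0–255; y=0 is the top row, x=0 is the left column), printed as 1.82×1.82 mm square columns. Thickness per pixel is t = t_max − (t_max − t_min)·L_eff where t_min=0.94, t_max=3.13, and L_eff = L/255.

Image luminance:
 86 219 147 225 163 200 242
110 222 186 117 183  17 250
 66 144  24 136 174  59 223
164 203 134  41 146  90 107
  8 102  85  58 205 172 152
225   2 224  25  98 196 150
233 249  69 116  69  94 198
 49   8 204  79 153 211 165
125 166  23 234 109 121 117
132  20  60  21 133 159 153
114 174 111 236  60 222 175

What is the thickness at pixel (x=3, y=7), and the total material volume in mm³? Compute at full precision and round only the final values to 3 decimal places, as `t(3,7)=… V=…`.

t(3,7)=2.452 V=504.116

span = t_max - t_min = 3.13 - 0.94 = 2.190
L(3,7) = 79, L_eff = 79/255 = 0.309804
t(3,7) = 3.13 - 2.190·0.309804 = 2.452
Σt over all 11·7 pixels = 1293619/8500 ≈ 152.1904706
V = pitch²·Σt = 1.82²·1293619/8500 = 504.116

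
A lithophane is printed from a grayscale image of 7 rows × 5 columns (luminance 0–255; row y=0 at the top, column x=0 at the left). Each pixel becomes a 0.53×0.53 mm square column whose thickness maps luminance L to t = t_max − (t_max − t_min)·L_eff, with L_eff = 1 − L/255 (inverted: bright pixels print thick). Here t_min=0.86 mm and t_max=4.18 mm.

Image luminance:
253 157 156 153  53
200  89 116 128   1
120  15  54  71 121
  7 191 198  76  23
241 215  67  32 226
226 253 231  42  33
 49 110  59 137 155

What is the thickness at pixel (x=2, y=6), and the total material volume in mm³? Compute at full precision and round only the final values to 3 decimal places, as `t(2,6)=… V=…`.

span = t_max - t_min = 4.18 - 0.86 = 3.320
L(2,6) = 59, L_eff = 1 - 59/255 = 0.768627 (inverted)
t(2,6) = 4.18 - 3.320·0.768627 = 1.628
Σt over all 7·5 pixels = 1090603/12750 ≈ 85.5374902
V = pitch²·Σt = 0.53²·1090603/12750 = 24.027

t(2,6)=1.628 V=24.027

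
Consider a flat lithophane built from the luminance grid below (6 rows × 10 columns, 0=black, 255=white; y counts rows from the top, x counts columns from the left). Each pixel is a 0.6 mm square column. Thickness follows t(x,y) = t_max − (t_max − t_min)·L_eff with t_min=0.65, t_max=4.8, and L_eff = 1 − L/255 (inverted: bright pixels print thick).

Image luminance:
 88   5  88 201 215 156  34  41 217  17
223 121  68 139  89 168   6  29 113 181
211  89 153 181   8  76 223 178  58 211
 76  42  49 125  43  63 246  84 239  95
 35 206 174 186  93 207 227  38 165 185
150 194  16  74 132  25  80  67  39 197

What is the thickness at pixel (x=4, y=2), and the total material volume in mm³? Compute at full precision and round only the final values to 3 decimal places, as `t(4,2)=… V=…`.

span = t_max - t_min = 4.8 - 0.65 = 4.150
L(4,2) = 8, L_eff = 1 - 8/255 = 0.968627 (inverted)
t(4,2) = 4.8 - 4.150·0.968627 = 0.780
Σt over all 6·10 pixels = 791437/5100 ≈ 155.1837255
V = pitch²·Σt = 0.6²·791437/5100 = 55.866

t(4,2)=0.780 V=55.866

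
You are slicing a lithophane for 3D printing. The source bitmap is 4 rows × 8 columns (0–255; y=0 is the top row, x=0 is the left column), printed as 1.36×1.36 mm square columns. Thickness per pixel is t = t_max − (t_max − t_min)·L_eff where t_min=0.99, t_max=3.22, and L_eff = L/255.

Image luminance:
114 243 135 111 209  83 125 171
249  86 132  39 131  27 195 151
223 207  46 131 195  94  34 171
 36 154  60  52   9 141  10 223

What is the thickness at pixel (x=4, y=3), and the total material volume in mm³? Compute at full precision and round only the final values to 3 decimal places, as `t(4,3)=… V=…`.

t(4,3)=3.141 V=126.093

span = t_max - t_min = 3.22 - 0.99 = 2.230
L(4,3) = 9, L_eff = 9/255 = 0.035294
t(4,3) = 3.22 - 2.230·0.035294 = 3.141
Σt over all 4·8 pixels = 579473/8500 ≈ 68.1732941
V = pitch²·Σt = 1.36²·579473/8500 = 126.093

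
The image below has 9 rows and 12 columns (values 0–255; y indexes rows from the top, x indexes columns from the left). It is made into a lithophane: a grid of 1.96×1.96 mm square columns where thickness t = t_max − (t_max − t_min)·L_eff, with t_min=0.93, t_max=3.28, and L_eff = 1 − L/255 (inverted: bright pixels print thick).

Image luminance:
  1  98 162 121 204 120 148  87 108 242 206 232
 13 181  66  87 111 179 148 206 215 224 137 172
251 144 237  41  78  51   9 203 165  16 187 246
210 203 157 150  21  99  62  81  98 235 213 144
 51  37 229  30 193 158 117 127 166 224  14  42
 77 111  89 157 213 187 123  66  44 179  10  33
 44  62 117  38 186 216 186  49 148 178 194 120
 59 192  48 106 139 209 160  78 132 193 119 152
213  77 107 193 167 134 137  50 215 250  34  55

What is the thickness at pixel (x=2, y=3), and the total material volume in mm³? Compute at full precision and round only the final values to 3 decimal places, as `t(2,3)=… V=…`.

t(2,3)=2.377 V=888.679

span = t_max - t_min = 3.28 - 0.93 = 2.350
L(2,3) = 157, L_eff = 1 - 157/255 = 0.384314 (inverted)
t(2,3) = 3.28 - 2.350·0.384314 = 2.377
Σt over all 9·12 pixels = 235957/1020 ≈ 231.3303922
V = pitch²·Σt = 1.96²·235957/1020 = 888.679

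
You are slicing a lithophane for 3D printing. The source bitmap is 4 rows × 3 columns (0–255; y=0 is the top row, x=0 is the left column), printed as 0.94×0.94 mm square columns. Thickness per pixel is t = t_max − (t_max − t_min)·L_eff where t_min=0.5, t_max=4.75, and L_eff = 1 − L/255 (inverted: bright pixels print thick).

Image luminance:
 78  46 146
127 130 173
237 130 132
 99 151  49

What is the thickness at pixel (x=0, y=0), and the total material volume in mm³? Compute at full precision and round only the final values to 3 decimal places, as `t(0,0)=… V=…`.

t(0,0)=1.800 V=27.362

span = t_max - t_min = 4.75 - 0.5 = 4.250
L(0,0) = 78, L_eff = 1 - 78/255 = 0.694118 (inverted)
t(0,0) = 4.75 - 4.250·0.694118 = 1.800
Σt over all 4·3 pixels = 929/30 ≈ 30.9666667
V = pitch²·Σt = 0.94²·929/30 = 27.362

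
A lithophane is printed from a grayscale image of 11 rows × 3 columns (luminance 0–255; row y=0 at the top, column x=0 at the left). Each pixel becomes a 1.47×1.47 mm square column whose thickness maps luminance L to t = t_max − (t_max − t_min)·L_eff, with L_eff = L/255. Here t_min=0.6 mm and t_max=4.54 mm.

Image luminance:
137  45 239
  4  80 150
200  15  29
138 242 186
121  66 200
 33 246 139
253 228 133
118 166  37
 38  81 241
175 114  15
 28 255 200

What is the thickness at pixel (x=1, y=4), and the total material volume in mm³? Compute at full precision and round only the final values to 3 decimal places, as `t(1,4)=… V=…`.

span = t_max - t_min = 4.54 - 0.6 = 3.940
L(1,4) = 66, L_eff = 66/255 = 0.258824
t(1,4) = 4.54 - 3.940·0.258824 = 3.520
Σt over all 11·3 pixels = 61933/750 ≈ 82.5773333
V = pitch²·Σt = 1.47²·61933/750 = 178.441

t(1,4)=3.520 V=178.441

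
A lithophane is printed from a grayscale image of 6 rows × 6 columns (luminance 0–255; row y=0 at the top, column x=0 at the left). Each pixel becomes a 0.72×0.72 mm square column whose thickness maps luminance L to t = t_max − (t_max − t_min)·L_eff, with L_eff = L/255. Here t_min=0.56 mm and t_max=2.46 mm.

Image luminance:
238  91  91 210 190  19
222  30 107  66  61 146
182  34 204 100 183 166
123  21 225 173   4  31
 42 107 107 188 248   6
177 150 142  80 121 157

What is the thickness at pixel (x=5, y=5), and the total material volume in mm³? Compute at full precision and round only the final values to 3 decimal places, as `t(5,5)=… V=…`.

span = t_max - t_min = 2.46 - 0.56 = 1.900
L(5,5) = 157, L_eff = 157/255 = 0.615686
t(5,5) = 2.46 - 1.900·0.615686 = 1.290
Σt over all 6·6 pixels = 14143/255 ≈ 55.4627451
V = pitch²·Σt = 0.72²·14143/255 = 28.752

t(5,5)=1.290 V=28.752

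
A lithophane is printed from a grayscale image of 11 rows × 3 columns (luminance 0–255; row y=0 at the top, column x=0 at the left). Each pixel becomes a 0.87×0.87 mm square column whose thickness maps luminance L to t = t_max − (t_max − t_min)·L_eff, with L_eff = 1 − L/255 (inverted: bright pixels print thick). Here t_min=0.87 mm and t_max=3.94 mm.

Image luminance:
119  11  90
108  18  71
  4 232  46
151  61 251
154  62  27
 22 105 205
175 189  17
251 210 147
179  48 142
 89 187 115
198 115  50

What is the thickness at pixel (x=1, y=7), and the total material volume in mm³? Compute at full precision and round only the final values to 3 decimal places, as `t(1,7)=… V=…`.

t(1,7)=3.398 V=56.805

span = t_max - t_min = 3.94 - 0.87 = 3.070
L(1,7) = 210, L_eff = 1 - 210/255 = 0.176471 (inverted)
t(1,7) = 3.94 - 3.070·0.176471 = 3.398
Σt over all 11·3 pixels = 159479/2125 ≈ 75.0489412
V = pitch²·Σt = 0.87²·159479/2125 = 56.805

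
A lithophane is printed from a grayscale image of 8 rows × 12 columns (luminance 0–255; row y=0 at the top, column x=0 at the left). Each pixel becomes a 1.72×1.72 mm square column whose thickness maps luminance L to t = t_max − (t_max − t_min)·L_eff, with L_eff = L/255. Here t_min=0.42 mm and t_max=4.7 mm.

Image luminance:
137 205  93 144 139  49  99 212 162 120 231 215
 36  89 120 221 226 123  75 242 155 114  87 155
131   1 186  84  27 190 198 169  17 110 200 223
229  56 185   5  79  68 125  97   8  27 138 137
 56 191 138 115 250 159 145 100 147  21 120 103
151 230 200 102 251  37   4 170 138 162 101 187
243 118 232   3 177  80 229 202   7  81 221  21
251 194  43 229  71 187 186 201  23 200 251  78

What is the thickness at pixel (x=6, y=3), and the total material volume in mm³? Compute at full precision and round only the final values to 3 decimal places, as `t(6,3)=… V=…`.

t(6,3)=2.602 V=692.050

span = t_max - t_min = 4.7 - 0.42 = 4.280
L(6,3) = 125, L_eff = 125/255 = 0.490196
t(6,3) = 4.7 - 4.280·0.490196 = 2.602
Σt over all 8·12 pixels = 99419/425 ≈ 233.9270588
V = pitch²·Σt = 1.72²·99419/425 = 692.050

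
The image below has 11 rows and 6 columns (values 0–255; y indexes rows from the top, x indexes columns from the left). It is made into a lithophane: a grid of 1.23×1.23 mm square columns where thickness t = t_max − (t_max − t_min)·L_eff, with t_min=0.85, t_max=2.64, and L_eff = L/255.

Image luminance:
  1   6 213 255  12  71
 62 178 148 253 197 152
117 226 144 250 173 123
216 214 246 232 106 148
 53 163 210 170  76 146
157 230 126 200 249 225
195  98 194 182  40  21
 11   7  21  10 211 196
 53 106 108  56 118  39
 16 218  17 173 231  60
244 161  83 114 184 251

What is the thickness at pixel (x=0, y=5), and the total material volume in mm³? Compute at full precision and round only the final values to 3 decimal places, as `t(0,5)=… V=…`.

span = t_max - t_min = 2.64 - 0.85 = 1.790
L(0,5) = 157, L_eff = 157/255 = 0.615686
t(0,5) = 2.64 - 1.790·0.615686 = 1.538
Σt over all 11·6 pixels = 1401203/12750 ≈ 109.8982745
V = pitch²·Σt = 1.23²·1401203/12750 = 166.265

t(0,5)=1.538 V=166.265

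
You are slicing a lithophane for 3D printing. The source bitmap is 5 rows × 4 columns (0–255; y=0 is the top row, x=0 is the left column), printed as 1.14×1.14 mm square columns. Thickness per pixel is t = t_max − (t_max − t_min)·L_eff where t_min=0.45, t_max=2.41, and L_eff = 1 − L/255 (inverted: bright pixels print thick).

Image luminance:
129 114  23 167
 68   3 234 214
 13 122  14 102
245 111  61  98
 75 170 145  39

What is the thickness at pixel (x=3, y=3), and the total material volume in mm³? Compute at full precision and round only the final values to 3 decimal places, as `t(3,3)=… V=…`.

span = t_max - t_min = 2.41 - 0.45 = 1.960
L(3,3) = 98, L_eff = 1 - 98/255 = 0.615686 (inverted)
t(3,3) = 2.41 - 1.960·0.615686 = 1.203
Σt over all 5·4 pixels = 162578/6375 ≈ 25.5024314
V = pitch²·Σt = 1.14²·162578/6375 = 33.143

t(3,3)=1.203 V=33.143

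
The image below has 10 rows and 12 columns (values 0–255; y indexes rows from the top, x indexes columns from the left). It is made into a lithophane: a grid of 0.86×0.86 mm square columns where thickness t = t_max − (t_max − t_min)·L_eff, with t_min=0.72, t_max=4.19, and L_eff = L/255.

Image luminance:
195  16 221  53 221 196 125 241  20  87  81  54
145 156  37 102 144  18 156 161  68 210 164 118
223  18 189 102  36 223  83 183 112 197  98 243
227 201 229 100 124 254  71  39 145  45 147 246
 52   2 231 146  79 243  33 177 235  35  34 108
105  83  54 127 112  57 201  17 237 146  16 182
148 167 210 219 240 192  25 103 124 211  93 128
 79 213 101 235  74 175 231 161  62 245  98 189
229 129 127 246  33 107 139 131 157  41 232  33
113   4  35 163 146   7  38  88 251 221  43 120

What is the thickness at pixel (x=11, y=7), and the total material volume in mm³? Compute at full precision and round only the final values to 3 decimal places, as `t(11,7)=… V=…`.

t(11,7)=1.618 V=212.934

span = t_max - t_min = 4.19 - 0.72 = 3.470
L(11,7) = 189, L_eff = 189/255 = 0.741176
t(11,7) = 4.19 - 3.470·0.741176 = 1.618
Σt over all 10·12 pixels = 611798/2125 ≈ 287.9049412
V = pitch²·Σt = 0.86²·611798/2125 = 212.934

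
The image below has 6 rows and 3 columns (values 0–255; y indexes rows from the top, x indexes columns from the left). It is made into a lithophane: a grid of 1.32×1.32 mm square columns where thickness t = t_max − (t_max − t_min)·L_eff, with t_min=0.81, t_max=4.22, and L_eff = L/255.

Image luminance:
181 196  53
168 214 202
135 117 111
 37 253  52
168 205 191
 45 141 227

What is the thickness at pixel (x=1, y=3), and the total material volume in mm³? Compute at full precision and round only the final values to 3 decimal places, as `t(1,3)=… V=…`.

span = t_max - t_min = 4.22 - 0.81 = 3.410
L(1,3) = 253, L_eff = 253/255 = 0.992157
t(1,3) = 4.22 - 3.410·0.992157 = 0.837
Σt over all 6·3 pixels = 254411/6375 ≈ 39.9076078
V = pitch²·Σt = 1.32²·254411/6375 = 69.535

t(1,3)=0.837 V=69.535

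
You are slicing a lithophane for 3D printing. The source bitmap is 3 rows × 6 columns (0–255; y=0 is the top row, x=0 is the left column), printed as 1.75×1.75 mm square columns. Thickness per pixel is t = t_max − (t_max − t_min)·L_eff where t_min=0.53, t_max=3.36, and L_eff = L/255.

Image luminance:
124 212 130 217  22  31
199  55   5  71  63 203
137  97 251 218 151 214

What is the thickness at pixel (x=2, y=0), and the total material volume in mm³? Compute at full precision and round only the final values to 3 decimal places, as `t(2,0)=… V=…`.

t(2,0)=1.917 V=103.649

span = t_max - t_min = 3.36 - 0.53 = 2.830
L(2,0) = 130, L_eff = 130/255 = 0.509804
t(2,0) = 3.36 - 2.830·0.509804 = 1.917
Σt over all 3·6 pixels = 14384/425 ≈ 33.8447059
V = pitch²·Σt = 1.75²·14384/425 = 103.649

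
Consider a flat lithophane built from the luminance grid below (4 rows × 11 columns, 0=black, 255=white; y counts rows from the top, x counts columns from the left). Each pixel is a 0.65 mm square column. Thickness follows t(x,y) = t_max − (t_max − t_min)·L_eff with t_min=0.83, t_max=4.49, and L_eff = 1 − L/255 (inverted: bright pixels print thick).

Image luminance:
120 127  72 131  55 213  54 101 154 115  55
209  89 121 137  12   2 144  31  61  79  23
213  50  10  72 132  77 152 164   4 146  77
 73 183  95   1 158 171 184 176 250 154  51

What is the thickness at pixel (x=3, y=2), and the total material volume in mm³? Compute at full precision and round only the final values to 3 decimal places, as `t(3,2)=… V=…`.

t(3,2)=1.863 V=43.919

span = t_max - t_min = 4.49 - 0.83 = 3.660
L(3,2) = 72, L_eff = 1 - 72/255 = 0.717647 (inverted)
t(3,2) = 4.49 - 3.660·0.717647 = 1.863
Σt over all 4·11 pixels = 220894/2125 ≈ 103.9501176
V = pitch²·Σt = 0.65²·220894/2125 = 43.919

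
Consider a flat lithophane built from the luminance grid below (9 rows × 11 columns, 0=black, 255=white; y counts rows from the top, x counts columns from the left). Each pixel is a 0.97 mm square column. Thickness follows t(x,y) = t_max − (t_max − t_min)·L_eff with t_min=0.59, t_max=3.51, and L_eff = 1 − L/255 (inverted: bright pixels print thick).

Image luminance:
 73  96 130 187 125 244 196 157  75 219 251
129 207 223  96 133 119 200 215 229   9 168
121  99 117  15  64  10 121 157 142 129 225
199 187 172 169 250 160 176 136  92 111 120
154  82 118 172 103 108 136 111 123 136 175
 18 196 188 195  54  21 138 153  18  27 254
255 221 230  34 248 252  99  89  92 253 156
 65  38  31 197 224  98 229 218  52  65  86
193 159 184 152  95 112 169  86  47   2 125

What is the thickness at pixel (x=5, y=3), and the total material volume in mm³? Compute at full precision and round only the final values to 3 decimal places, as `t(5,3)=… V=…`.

t(5,3)=2.422 V=202.446

span = t_max - t_min = 3.51 - 0.59 = 2.920
L(5,3) = 160, L_eff = 1 - 160/255 = 0.372549 (inverted)
t(5,3) = 3.51 - 2.920·0.372549 = 2.422
Σt over all 9·11 pixels = 1828881/8500 ≈ 215.1624706
V = pitch²·Σt = 0.97²·1828881/8500 = 202.446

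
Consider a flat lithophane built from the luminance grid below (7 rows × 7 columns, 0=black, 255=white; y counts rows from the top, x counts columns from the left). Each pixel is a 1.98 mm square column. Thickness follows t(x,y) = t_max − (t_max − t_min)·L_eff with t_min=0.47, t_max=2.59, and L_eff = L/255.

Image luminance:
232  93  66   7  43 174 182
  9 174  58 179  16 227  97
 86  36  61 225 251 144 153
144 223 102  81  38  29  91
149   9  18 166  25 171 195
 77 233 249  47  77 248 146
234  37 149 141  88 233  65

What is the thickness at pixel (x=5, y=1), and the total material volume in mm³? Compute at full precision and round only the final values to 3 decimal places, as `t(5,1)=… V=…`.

span = t_max - t_min = 2.59 - 0.47 = 2.120
L(5,1) = 227, L_eff = 227/255 = 0.890196
t(5,1) = 2.59 - 2.120·0.890196 = 0.703
Σt over all 7·7 pixels = 1968869/25500 ≈ 77.2105490
V = pitch²·Σt = 1.98²·1968869/25500 = 302.696

t(5,1)=0.703 V=302.696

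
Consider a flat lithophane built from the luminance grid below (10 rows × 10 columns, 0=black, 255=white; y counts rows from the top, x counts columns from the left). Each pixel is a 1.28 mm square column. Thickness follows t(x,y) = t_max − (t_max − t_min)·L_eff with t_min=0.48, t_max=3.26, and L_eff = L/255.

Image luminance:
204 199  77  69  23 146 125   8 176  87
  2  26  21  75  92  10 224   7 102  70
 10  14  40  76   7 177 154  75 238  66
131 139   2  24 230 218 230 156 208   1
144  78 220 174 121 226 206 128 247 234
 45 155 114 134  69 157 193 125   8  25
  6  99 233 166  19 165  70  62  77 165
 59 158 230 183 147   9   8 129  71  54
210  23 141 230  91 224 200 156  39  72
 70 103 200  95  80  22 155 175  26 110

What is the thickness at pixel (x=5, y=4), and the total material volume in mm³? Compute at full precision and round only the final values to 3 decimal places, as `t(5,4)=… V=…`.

span = t_max - t_min = 3.26 - 0.48 = 2.780
L(5,4) = 226, L_eff = 226/255 = 0.886275
t(5,4) = 3.26 - 2.780·0.886275 = 0.796
Σt over all 10·10 pixels = 431569/2125 ≈ 203.0912941
V = pitch²·Σt = 1.28²·431569/2125 = 332.745

t(5,4)=0.796 V=332.745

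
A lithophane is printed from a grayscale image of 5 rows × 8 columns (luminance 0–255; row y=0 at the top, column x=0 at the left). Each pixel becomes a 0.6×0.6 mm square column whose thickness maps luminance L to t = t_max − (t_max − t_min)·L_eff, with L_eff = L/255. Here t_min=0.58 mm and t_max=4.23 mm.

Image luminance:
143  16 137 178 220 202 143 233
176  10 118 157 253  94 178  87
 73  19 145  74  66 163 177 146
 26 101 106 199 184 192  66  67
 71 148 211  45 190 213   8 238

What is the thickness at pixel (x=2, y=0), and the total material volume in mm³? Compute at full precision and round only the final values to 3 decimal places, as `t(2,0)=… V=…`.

span = t_max - t_min = 4.23 - 0.58 = 3.650
L(2,0) = 137, L_eff = 137/255 = 0.537255
t(2,0) = 4.23 - 3.650·0.537255 = 2.269
Σt over all 5·8 pixels = 477991/5100 ≈ 93.7237255
V = pitch²·Σt = 0.6²·477991/5100 = 33.741

t(2,0)=2.269 V=33.741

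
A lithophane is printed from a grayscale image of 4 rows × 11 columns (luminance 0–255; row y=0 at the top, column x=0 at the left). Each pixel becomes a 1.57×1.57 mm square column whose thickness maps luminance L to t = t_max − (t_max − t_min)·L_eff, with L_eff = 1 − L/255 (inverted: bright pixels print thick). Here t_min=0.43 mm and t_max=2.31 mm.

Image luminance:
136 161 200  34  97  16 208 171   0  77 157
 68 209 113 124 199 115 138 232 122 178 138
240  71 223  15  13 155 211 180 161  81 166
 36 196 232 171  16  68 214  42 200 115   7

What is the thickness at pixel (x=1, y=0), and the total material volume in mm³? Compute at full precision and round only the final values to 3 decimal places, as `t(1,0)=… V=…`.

span = t_max - t_min = 2.31 - 0.43 = 1.880
L(1,0) = 161, L_eff = 1 - 161/255 = 0.368627 (inverted)
t(1,0) = 2.31 - 1.880·0.368627 = 1.617
Σt over all 4·11 pixels = 129599/2125 ≈ 60.9877647
V = pitch²·Σt = 1.57²·129599/2125 = 150.329

t(1,0)=1.617 V=150.329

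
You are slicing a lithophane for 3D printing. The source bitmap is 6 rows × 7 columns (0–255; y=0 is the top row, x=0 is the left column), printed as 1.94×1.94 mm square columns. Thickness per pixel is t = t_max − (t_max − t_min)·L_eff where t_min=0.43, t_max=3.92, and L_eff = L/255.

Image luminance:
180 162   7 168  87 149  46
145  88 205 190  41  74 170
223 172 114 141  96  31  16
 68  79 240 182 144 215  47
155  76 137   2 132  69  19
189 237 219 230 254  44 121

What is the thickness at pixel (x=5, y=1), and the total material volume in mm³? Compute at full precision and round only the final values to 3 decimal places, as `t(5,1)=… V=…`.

t(5,1)=2.907 V=343.341

span = t_max - t_min = 3.92 - 0.43 = 3.490
L(5,1) = 74, L_eff = 74/255 = 0.290196
t(5,1) = 3.92 - 3.490·0.290196 = 2.907
Σt over all 6·7 pixels = 193857/2125 ≈ 91.2268235
V = pitch²·Σt = 1.94²·193857/2125 = 343.341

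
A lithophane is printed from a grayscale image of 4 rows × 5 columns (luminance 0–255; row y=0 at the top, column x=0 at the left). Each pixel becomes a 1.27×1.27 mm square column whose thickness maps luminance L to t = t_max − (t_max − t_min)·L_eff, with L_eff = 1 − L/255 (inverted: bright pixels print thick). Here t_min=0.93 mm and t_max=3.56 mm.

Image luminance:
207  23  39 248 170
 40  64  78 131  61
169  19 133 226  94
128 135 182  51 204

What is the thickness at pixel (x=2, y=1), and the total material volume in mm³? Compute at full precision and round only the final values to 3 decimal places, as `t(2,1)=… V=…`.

span = t_max - t_min = 3.56 - 0.93 = 2.630
L(2,1) = 78, L_eff = 1 - 78/255 = 0.694118 (inverted)
t(2,1) = 3.56 - 2.630·0.694118 = 1.734
Σt over all 4·5 pixels = 553013/12750 ≈ 43.3735686
V = pitch²·Σt = 1.27²·553013/12750 = 69.957

t(2,1)=1.734 V=69.957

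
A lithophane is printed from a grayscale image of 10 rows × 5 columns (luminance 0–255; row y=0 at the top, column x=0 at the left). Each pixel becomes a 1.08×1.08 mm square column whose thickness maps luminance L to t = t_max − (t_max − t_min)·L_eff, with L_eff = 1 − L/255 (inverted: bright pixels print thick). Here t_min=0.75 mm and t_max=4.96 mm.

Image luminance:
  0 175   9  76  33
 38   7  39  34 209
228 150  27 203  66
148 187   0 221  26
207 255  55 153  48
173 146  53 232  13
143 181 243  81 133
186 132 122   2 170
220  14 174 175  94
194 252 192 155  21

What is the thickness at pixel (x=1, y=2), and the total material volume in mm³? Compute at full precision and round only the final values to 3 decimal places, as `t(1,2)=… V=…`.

span = t_max - t_min = 4.96 - 0.75 = 4.210
L(1,2) = 150, L_eff = 1 - 150/255 = 0.411765 (inverted)
t(1,2) = 4.96 - 4.210·0.411765 = 3.226
Σt over all 10·5 pixels = 704449/5100 ≈ 138.1272549
V = pitch²·Σt = 1.08²·704449/5100 = 161.112

t(1,2)=3.226 V=161.112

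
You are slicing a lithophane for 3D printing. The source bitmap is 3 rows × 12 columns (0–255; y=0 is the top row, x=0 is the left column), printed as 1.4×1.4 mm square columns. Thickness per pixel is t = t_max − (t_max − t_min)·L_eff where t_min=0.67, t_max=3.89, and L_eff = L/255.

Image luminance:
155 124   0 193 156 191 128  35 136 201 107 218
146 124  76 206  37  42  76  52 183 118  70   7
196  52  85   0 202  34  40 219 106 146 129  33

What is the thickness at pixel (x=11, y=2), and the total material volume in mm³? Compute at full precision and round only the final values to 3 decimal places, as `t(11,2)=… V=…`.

t(11,2)=3.473 V=174.910

span = t_max - t_min = 3.89 - 0.67 = 3.220
L(11,2) = 33, L_eff = 33/255 = 0.129412
t(11,2) = 3.89 - 3.220·0.129412 = 3.473
Σt over all 3·12 pixels = 379269/4250 ≈ 89.2397647
V = pitch²·Σt = 1.4²·379269/4250 = 174.910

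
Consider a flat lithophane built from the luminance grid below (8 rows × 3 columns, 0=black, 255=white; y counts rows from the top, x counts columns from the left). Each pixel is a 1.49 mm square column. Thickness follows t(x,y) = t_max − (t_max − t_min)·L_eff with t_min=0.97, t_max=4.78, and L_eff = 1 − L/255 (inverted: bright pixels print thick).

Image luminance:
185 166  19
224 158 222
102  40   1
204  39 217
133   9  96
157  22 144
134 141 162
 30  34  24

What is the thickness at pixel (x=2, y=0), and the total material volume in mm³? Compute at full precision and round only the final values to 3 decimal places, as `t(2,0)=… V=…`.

t(2,0)=1.254 V=140.018

span = t_max - t_min = 4.78 - 0.97 = 3.810
L(2,0) = 19, L_eff = 1 - 19/255 = 0.925490 (inverted)
t(2,0) = 4.78 - 3.810·0.925490 = 1.254
Σt over all 8·3 pixels = 536081/8500 ≈ 63.0683529
V = pitch²·Σt = 1.49²·536081/8500 = 140.018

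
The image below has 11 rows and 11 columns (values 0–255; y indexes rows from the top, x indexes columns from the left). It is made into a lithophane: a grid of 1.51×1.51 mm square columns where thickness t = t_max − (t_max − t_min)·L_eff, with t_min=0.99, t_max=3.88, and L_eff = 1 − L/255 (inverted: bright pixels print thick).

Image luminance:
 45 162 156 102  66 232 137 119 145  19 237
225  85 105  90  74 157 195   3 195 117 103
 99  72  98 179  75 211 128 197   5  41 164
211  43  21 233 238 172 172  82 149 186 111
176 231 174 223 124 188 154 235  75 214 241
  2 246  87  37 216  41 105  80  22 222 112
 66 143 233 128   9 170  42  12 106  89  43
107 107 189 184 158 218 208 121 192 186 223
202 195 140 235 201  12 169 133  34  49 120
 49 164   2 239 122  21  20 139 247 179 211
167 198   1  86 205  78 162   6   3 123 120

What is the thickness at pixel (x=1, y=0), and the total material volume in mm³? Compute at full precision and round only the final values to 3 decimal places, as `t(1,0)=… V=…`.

t(1,0)=2.826 V=682.121

span = t_max - t_min = 3.88 - 0.99 = 2.890
L(1,0) = 162, L_eff = 1 - 162/255 = 0.364706 (inverted)
t(1,0) = 3.88 - 2.890·0.364706 = 2.826
Σt over all 11·11 pixels = 112186/375 ≈ 299.1626667
V = pitch²·Σt = 1.51²·112186/375 = 682.121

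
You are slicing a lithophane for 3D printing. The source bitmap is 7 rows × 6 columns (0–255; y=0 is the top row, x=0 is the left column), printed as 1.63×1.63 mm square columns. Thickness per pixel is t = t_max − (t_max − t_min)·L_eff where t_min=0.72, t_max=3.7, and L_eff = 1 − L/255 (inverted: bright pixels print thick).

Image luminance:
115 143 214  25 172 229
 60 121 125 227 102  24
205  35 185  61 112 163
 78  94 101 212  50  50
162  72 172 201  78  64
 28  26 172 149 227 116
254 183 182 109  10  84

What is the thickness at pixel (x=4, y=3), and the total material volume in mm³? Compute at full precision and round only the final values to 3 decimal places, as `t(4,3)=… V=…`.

span = t_max - t_min = 3.7 - 0.72 = 2.980
L(4,3) = 50, L_eff = 1 - 50/255 = 0.803922 (inverted)
t(4,3) = 3.7 - 2.980·0.803922 = 1.304
Σt over all 7·6 pixels = 579584/6375 ≈ 90.9151373
V = pitch²·Σt = 1.63²·579584/6375 = 241.552

t(4,3)=1.304 V=241.552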